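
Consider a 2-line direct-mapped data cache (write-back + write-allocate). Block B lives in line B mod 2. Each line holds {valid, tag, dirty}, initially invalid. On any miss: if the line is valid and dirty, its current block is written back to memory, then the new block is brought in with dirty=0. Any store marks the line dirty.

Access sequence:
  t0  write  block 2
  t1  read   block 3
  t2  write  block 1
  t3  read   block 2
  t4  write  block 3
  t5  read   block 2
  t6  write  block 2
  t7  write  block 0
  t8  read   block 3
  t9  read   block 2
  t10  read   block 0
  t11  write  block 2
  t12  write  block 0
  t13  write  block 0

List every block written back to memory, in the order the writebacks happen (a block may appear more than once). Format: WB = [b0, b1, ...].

  0 | W B2 → L0 miss [D]
  1 | R B3 → L1 miss [-]
  2 | W B1 → L1 miss [D]
  3 | R B2 → L0 hit [D]
  4 | W B3 → L1 miss wb→B1 [D]
  5 | R B2 → L0 hit [D]
  6 | W B2 → L0 hit [D]
  7 | W B0 → L0 miss wb→B2 [D]
  8 | R B3 → L1 hit [D]
  9 | R B2 → L0 miss wb→B0 [-]
  10 | R B0 → L0 miss [-]
  11 | W B2 → L0 miss [D]
  12 | W B0 → L0 miss wb→B2 [D]
  13 | W B0 → L0 hit [D]

WB = [1, 2, 0, 2]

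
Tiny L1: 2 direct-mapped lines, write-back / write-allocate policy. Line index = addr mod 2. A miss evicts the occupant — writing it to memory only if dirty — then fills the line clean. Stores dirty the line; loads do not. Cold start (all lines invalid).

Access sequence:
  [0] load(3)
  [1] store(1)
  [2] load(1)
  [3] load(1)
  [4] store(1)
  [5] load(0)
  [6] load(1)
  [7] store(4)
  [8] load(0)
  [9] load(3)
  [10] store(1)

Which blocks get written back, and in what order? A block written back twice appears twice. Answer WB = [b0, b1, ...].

  0 | R B3 → L1 miss [-]
  1 | W B1 → L1 miss [D]
  2 | R B1 → L1 hit [D]
  3 | R B1 → L1 hit [D]
  4 | W B1 → L1 hit [D]
  5 | R B0 → L0 miss [-]
  6 | R B1 → L1 hit [D]
  7 | W B4 → L0 miss [D]
  8 | R B0 → L0 miss wb→B4 [-]
  9 | R B3 → L1 miss wb→B1 [-]
  10 | W B1 → L1 miss [D]

WB = [4, 1]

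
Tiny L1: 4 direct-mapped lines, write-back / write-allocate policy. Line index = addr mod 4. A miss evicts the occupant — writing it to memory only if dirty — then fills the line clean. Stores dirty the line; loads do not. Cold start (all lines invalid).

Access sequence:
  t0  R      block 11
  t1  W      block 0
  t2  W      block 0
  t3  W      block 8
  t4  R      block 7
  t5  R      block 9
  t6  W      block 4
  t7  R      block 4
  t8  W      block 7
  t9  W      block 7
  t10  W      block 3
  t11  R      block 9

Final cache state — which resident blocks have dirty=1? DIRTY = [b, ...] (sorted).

0: R B11 -> L3 miss  d=-]
1: W B0 -> L0 miss  d=D]
2: W B0 -> L0 hit  d=D]
3: W B8 -> L0 miss wb->B0  d=D]
4: R B7 -> L3 miss  d=-]
5: R B9 -> L1 miss  d=-]
6: W B4 -> L0 miss wb->B8  d=D]
7: R B4 -> L0 hit  d=D]
8: W B7 -> L3 hit  d=D]
9: W B7 -> L3 hit  d=D]
10: W B3 -> L3 miss wb->B7  d=D]
11: R B9 -> L1 hit  d=-]

DIRTY = [3, 4]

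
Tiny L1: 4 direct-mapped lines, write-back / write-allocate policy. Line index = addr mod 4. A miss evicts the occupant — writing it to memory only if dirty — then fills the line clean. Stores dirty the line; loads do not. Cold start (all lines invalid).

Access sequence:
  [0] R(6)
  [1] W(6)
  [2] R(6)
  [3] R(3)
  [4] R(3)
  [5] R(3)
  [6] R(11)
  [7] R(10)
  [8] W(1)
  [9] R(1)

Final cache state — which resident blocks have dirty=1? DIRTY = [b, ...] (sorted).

DIRTY = [1]

0: R B6 → L2 miss [-]
1: W B6 → L2 hit [D]
2: R B6 → L2 hit [D]
3: R B3 → L3 miss [-]
4: R B3 → L3 hit [-]
5: R B3 → L3 hit [-]
6: R B11 → L3 miss [-]
7: R B10 → L2 miss wb→B6 [-]
8: W B1 → L1 miss [D]
9: R B1 → L1 hit [D]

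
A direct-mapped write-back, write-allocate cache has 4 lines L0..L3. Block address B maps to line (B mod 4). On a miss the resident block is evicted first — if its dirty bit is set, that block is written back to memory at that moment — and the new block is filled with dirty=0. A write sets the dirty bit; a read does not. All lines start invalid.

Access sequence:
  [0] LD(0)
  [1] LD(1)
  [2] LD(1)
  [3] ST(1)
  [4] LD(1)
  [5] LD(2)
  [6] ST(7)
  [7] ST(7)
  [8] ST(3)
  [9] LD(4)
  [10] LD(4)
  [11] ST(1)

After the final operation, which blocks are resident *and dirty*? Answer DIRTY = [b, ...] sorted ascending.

0: R B0 → L0 miss [-]
1: R B1 → L1 miss [-]
2: R B1 → L1 hit [-]
3: W B1 → L1 hit [D]
4: R B1 → L1 hit [D]
5: R B2 → L2 miss [-]
6: W B7 → L3 miss [D]
7: W B7 → L3 hit [D]
8: W B3 → L3 miss wb→B7 [D]
9: R B4 → L0 miss [-]
10: R B4 → L0 hit [-]
11: W B1 → L1 hit [D]

DIRTY = [1, 3]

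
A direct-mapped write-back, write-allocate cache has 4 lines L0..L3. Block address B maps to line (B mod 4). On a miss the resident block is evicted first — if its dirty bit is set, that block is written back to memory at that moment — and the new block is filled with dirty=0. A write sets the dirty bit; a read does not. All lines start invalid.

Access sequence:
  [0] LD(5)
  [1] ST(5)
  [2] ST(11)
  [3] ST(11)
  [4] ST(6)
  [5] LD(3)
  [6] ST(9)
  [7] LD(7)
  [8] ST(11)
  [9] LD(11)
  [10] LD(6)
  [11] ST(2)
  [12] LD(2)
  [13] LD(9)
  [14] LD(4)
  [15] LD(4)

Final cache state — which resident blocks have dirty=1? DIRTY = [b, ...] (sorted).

DIRTY = [2, 9, 11]

0: R B5 → L1 miss [-]
1: W B5 → L1 hit [D]
2: W B11 → L3 miss [D]
3: W B11 → L3 hit [D]
4: W B6 → L2 miss [D]
5: R B3 → L3 miss wb→B11 [-]
6: W B9 → L1 miss wb→B5 [D]
7: R B7 → L3 miss [-]
8: W B11 → L3 miss [D]
9: R B11 → L3 hit [D]
10: R B6 → L2 hit [D]
11: W B2 → L2 miss wb→B6 [D]
12: R B2 → L2 hit [D]
13: R B9 → L1 hit [D]
14: R B4 → L0 miss [-]
15: R B4 → L0 hit [-]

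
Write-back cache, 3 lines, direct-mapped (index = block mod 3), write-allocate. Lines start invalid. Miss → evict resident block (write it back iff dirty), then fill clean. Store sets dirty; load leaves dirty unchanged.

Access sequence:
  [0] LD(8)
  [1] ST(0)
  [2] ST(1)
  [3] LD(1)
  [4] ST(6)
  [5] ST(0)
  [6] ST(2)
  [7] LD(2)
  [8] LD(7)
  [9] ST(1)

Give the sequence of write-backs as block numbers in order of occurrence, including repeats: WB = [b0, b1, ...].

0: R B8 → L2 miss [-]
1: W B0 → L0 miss [D]
2: W B1 → L1 miss [D]
3: R B1 → L1 hit [D]
4: W B6 → L0 miss wb→B0 [D]
5: W B0 → L0 miss wb→B6 [D]
6: W B2 → L2 miss [D]
7: R B2 → L2 hit [D]
8: R B7 → L1 miss wb→B1 [-]
9: W B1 → L1 miss [D]

WB = [0, 6, 1]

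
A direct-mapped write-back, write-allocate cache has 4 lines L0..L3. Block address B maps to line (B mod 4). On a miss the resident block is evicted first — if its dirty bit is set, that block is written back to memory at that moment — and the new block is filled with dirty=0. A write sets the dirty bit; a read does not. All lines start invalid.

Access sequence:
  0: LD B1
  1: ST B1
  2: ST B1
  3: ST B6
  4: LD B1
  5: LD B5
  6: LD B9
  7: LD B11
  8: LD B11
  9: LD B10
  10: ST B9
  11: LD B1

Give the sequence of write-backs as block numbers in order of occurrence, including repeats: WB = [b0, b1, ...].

WB = [1, 6, 9]

0: R B1 → L1 miss [-]
1: W B1 → L1 hit [D]
2: W B1 → L1 hit [D]
3: W B6 → L2 miss [D]
4: R B1 → L1 hit [D]
5: R B5 → L1 miss wb→B1 [-]
6: R B9 → L1 miss [-]
7: R B11 → L3 miss [-]
8: R B11 → L3 hit [-]
9: R B10 → L2 miss wb→B6 [-]
10: W B9 → L1 hit [D]
11: R B1 → L1 miss wb→B9 [-]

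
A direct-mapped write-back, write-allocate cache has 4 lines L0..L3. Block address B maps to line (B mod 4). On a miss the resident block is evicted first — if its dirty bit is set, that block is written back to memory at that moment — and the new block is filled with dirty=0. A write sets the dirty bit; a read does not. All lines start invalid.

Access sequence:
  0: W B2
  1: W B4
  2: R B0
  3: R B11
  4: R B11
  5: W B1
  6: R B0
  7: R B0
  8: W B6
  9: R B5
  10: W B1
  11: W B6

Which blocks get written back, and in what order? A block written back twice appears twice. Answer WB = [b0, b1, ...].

WB = [4, 2, 1]

0: W B2 → L2 miss [D]
1: W B4 → L0 miss [D]
2: R B0 → L0 miss wb→B4 [-]
3: R B11 → L3 miss [-]
4: R B11 → L3 hit [-]
5: W B1 → L1 miss [D]
6: R B0 → L0 hit [-]
7: R B0 → L0 hit [-]
8: W B6 → L2 miss wb→B2 [D]
9: R B5 → L1 miss wb→B1 [-]
10: W B1 → L1 miss [D]
11: W B6 → L2 hit [D]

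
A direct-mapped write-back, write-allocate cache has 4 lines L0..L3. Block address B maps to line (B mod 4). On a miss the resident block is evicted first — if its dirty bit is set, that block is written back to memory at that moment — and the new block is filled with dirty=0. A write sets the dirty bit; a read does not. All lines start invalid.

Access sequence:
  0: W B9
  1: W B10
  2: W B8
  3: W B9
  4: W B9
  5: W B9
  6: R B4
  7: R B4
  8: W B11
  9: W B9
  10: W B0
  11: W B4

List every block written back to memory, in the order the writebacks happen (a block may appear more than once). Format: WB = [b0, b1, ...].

WB = [8, 0]

  0 | W B9 → L1 miss [D]
  1 | W B10 → L2 miss [D]
  2 | W B8 → L0 miss [D]
  3 | W B9 → L1 hit [D]
  4 | W B9 → L1 hit [D]
  5 | W B9 → L1 hit [D]
  6 | R B4 → L0 miss wb→B8 [-]
  7 | R B4 → L0 hit [-]
  8 | W B11 → L3 miss [D]
  9 | W B9 → L1 hit [D]
  10 | W B0 → L0 miss [D]
  11 | W B4 → L0 miss wb→B0 [D]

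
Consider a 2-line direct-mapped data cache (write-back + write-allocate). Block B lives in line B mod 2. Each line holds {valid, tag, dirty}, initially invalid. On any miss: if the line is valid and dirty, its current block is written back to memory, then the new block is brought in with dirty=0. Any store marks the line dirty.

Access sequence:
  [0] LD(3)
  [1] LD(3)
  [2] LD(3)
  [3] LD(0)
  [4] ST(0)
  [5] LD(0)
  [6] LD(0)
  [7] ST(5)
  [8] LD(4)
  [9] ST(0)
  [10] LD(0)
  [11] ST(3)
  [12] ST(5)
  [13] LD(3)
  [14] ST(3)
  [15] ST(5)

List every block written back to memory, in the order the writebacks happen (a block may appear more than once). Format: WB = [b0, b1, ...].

WB = [0, 5, 3, 5, 3]

  0 | R B3 → L1 miss [-]
  1 | R B3 → L1 hit [-]
  2 | R B3 → L1 hit [-]
  3 | R B0 → L0 miss [-]
  4 | W B0 → L0 hit [D]
  5 | R B0 → L0 hit [D]
  6 | R B0 → L0 hit [D]
  7 | W B5 → L1 miss [D]
  8 | R B4 → L0 miss wb→B0 [-]
  9 | W B0 → L0 miss [D]
  10 | R B0 → L0 hit [D]
  11 | W B3 → L1 miss wb→B5 [D]
  12 | W B5 → L1 miss wb→B3 [D]
  13 | R B3 → L1 miss wb→B5 [-]
  14 | W B3 → L1 hit [D]
  15 | W B5 → L1 miss wb→B3 [D]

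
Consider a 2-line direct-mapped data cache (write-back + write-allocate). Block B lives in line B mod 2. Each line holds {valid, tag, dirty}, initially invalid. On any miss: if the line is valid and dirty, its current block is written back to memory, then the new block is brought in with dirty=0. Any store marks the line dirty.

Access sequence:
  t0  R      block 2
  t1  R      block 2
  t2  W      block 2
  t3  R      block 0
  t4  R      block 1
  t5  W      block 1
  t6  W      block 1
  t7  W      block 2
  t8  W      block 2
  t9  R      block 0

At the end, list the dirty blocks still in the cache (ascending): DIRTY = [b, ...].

DIRTY = [1]

0: R B2 -> L0 miss  d=-]
1: R B2 -> L0 hit  d=-]
2: W B2 -> L0 hit  d=D]
3: R B0 -> L0 miss wb->B2  d=-]
4: R B1 -> L1 miss  d=-]
5: W B1 -> L1 hit  d=D]
6: W B1 -> L1 hit  d=D]
7: W B2 -> L0 miss  d=D]
8: W B2 -> L0 hit  d=D]
9: R B0 -> L0 miss wb->B2  d=-]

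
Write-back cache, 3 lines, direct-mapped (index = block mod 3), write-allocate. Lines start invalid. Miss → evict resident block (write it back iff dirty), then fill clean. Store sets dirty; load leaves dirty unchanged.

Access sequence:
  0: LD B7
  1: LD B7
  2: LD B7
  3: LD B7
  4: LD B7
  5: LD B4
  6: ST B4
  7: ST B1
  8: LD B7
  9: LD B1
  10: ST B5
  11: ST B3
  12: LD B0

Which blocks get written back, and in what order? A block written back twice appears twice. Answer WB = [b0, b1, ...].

WB = [4, 1, 3]

  0 | R B7 → L1 miss [-]
  1 | R B7 → L1 hit [-]
  2 | R B7 → L1 hit [-]
  3 | R B7 → L1 hit [-]
  4 | R B7 → L1 hit [-]
  5 | R B4 → L1 miss [-]
  6 | W B4 → L1 hit [D]
  7 | W B1 → L1 miss wb→B4 [D]
  8 | R B7 → L1 miss wb→B1 [-]
  9 | R B1 → L1 miss [-]
  10 | W B5 → L2 miss [D]
  11 | W B3 → L0 miss [D]
  12 | R B0 → L0 miss wb→B3 [-]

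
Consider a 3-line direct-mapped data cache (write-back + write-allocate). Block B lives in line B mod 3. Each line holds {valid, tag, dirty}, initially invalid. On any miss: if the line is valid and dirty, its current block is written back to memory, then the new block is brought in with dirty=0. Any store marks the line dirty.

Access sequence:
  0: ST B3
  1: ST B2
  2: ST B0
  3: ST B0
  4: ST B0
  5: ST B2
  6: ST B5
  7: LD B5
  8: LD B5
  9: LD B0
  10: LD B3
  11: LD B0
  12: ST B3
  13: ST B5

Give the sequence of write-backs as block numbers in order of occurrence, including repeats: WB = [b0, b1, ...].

WB = [3, 2, 0]

0: W B3 → L0 miss [D]
1: W B2 → L2 miss [D]
2: W B0 → L0 miss wb→B3 [D]
3: W B0 → L0 hit [D]
4: W B0 → L0 hit [D]
5: W B2 → L2 hit [D]
6: W B5 → L2 miss wb→B2 [D]
7: R B5 → L2 hit [D]
8: R B5 → L2 hit [D]
9: R B0 → L0 hit [D]
10: R B3 → L0 miss wb→B0 [-]
11: R B0 → L0 miss [-]
12: W B3 → L0 miss [D]
13: W B5 → L2 hit [D]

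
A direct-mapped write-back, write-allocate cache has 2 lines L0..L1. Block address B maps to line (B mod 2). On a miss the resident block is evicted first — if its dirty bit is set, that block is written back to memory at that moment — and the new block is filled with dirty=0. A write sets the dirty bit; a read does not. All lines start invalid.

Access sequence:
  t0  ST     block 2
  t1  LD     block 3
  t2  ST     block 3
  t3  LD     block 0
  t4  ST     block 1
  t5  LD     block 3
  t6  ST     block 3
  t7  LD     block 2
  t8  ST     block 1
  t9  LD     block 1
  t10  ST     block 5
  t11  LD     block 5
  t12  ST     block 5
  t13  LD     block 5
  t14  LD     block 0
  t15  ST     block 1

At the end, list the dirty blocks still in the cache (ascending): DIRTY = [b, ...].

DIRTY = [1]

0: W B2 → L0 miss [D]
1: R B3 → L1 miss [-]
2: W B3 → L1 hit [D]
3: R B0 → L0 miss wb→B2 [-]
4: W B1 → L1 miss wb→B3 [D]
5: R B3 → L1 miss wb→B1 [-]
6: W B3 → L1 hit [D]
7: R B2 → L0 miss [-]
8: W B1 → L1 miss wb→B3 [D]
9: R B1 → L1 hit [D]
10: W B5 → L1 miss wb→B1 [D]
11: R B5 → L1 hit [D]
12: W B5 → L1 hit [D]
13: R B5 → L1 hit [D]
14: R B0 → L0 miss [-]
15: W B1 → L1 miss wb→B5 [D]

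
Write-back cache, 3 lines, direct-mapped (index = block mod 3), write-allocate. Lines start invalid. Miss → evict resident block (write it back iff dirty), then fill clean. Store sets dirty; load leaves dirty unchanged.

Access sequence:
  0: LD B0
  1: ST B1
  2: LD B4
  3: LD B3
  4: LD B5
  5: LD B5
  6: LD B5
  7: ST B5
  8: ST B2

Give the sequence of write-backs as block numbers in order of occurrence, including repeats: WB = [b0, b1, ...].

WB = [1, 5]

0: R B0 → L0 miss [-]
1: W B1 → L1 miss [D]
2: R B4 → L1 miss wb→B1 [-]
3: R B3 → L0 miss [-]
4: R B5 → L2 miss [-]
5: R B5 → L2 hit [-]
6: R B5 → L2 hit [-]
7: W B5 → L2 hit [D]
8: W B2 → L2 miss wb→B5 [D]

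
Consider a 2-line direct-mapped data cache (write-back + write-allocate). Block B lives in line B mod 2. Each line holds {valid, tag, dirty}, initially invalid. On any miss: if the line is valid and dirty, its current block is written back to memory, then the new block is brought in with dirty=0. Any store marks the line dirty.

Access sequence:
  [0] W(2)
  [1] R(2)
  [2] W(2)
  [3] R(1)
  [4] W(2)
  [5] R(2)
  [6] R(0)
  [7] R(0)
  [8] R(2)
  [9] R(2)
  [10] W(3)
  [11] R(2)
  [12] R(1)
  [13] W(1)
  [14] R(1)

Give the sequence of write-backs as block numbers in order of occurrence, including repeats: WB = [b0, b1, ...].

WB = [2, 3]

  0 | W B2 → L0 miss [D]
  1 | R B2 → L0 hit [D]
  2 | W B2 → L0 hit [D]
  3 | R B1 → L1 miss [-]
  4 | W B2 → L0 hit [D]
  5 | R B2 → L0 hit [D]
  6 | R B0 → L0 miss wb→B2 [-]
  7 | R B0 → L0 hit [-]
  8 | R B2 → L0 miss [-]
  9 | R B2 → L0 hit [-]
  10 | W B3 → L1 miss [D]
  11 | R B2 → L0 hit [-]
  12 | R B1 → L1 miss wb→B3 [-]
  13 | W B1 → L1 hit [D]
  14 | R B1 → L1 hit [D]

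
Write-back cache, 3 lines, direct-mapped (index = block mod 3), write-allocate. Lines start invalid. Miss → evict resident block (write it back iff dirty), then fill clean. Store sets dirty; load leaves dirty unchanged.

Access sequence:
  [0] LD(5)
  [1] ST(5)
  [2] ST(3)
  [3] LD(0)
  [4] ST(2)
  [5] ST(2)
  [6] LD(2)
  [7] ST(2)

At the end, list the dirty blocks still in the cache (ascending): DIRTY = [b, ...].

DIRTY = [2]

0: R B5 → L2 miss [-]
1: W B5 → L2 hit [D]
2: W B3 → L0 miss [D]
3: R B0 → L0 miss wb→B3 [-]
4: W B2 → L2 miss wb→B5 [D]
5: W B2 → L2 hit [D]
6: R B2 → L2 hit [D]
7: W B2 → L2 hit [D]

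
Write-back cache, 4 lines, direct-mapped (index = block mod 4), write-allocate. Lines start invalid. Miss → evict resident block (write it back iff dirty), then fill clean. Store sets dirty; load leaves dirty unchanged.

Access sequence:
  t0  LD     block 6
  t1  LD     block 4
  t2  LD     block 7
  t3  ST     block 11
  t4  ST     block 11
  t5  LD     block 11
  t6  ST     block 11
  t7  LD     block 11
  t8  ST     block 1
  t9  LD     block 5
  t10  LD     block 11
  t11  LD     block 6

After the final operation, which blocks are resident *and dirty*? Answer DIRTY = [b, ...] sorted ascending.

0: R B6 -> L2 miss  d=-]
1: R B4 -> L0 miss  d=-]
2: R B7 -> L3 miss  d=-]
3: W B11 -> L3 miss  d=D]
4: W B11 -> L3 hit  d=D]
5: R B11 -> L3 hit  d=D]
6: W B11 -> L3 hit  d=D]
7: R B11 -> L3 hit  d=D]
8: W B1 -> L1 miss  d=D]
9: R B5 -> L1 miss wb->B1  d=-]
10: R B11 -> L3 hit  d=D]
11: R B6 -> L2 hit  d=-]

DIRTY = [11]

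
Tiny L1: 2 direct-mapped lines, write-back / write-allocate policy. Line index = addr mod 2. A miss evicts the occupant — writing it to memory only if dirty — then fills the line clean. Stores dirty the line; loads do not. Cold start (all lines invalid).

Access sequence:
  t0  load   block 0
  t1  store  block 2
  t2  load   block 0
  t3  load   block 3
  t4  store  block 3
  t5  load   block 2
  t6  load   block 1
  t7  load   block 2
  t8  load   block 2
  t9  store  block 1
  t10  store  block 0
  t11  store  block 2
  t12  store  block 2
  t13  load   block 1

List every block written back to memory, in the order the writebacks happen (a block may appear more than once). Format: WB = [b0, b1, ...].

  0 | R B0 → L0 miss [-]
  1 | W B2 → L0 miss [D]
  2 | R B0 → L0 miss wb→B2 [-]
  3 | R B3 → L1 miss [-]
  4 | W B3 → L1 hit [D]
  5 | R B2 → L0 miss [-]
  6 | R B1 → L1 miss wb→B3 [-]
  7 | R B2 → L0 hit [-]
  8 | R B2 → L0 hit [-]
  9 | W B1 → L1 hit [D]
  10 | W B0 → L0 miss [D]
  11 | W B2 → L0 miss wb→B0 [D]
  12 | W B2 → L0 hit [D]
  13 | R B1 → L1 hit [D]

WB = [2, 3, 0]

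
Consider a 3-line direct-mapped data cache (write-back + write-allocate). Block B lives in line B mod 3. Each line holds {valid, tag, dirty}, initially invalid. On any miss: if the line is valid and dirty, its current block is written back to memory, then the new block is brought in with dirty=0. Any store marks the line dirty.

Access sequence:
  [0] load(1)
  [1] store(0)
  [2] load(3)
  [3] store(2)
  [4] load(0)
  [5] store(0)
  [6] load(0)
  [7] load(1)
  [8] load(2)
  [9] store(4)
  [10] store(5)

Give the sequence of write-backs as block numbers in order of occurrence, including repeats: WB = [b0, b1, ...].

WB = [0, 2]

  0 | R B1 → L1 miss [-]
  1 | W B0 → L0 miss [D]
  2 | R B3 → L0 miss wb→B0 [-]
  3 | W B2 → L2 miss [D]
  4 | R B0 → L0 miss [-]
  5 | W B0 → L0 hit [D]
  6 | R B0 → L0 hit [D]
  7 | R B1 → L1 hit [-]
  8 | R B2 → L2 hit [D]
  9 | W B4 → L1 miss [D]
  10 | W B5 → L2 miss wb→B2 [D]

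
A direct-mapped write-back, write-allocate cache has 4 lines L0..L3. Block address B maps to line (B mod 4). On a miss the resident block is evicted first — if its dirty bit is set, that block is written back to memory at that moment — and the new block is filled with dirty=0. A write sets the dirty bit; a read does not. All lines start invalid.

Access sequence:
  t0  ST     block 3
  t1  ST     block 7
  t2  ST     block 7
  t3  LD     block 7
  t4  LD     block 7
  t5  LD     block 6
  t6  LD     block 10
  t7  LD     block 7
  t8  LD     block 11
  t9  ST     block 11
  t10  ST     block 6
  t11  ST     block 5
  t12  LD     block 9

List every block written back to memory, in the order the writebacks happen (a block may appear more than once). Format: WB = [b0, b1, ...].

0: W B3 -> L3 miss  d=D]
1: W B7 -> L3 miss wb->B3  d=D]
2: W B7 -> L3 hit  d=D]
3: R B7 -> L3 hit  d=D]
4: R B7 -> L3 hit  d=D]
5: R B6 -> L2 miss  d=-]
6: R B10 -> L2 miss  d=-]
7: R B7 -> L3 hit  d=D]
8: R B11 -> L3 miss wb->B7  d=-]
9: W B11 -> L3 hit  d=D]
10: W B6 -> L2 miss  d=D]
11: W B5 -> L1 miss  d=D]
12: R B9 -> L1 miss wb->B5  d=-]

WB = [3, 7, 5]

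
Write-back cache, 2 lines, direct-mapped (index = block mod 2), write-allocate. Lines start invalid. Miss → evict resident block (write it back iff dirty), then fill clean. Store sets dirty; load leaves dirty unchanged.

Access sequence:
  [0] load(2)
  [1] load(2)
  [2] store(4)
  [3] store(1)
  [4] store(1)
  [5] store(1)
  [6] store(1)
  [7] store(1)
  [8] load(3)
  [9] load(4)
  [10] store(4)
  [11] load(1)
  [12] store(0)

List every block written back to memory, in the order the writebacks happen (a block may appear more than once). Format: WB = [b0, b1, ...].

WB = [1, 4]

0: R B2 -> L0 miss  d=-]
1: R B2 -> L0 hit  d=-]
2: W B4 -> L0 miss  d=D]
3: W B1 -> L1 miss  d=D]
4: W B1 -> L1 hit  d=D]
5: W B1 -> L1 hit  d=D]
6: W B1 -> L1 hit  d=D]
7: W B1 -> L1 hit  d=D]
8: R B3 -> L1 miss wb->B1  d=-]
9: R B4 -> L0 hit  d=D]
10: W B4 -> L0 hit  d=D]
11: R B1 -> L1 miss  d=-]
12: W B0 -> L0 miss wb->B4  d=D]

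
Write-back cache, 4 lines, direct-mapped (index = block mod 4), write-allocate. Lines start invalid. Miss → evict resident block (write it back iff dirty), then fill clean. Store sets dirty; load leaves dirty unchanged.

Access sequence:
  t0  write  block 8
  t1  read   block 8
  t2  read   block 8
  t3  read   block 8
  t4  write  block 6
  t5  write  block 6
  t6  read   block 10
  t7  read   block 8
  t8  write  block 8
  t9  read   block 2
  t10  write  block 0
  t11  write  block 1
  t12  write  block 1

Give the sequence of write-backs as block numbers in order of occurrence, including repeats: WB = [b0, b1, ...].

WB = [6, 8]

0: W B8 → L0 miss [D]
1: R B8 → L0 hit [D]
2: R B8 → L0 hit [D]
3: R B8 → L0 hit [D]
4: W B6 → L2 miss [D]
5: W B6 → L2 hit [D]
6: R B10 → L2 miss wb→B6 [-]
7: R B8 → L0 hit [D]
8: W B8 → L0 hit [D]
9: R B2 → L2 miss [-]
10: W B0 → L0 miss wb→B8 [D]
11: W B1 → L1 miss [D]
12: W B1 → L1 hit [D]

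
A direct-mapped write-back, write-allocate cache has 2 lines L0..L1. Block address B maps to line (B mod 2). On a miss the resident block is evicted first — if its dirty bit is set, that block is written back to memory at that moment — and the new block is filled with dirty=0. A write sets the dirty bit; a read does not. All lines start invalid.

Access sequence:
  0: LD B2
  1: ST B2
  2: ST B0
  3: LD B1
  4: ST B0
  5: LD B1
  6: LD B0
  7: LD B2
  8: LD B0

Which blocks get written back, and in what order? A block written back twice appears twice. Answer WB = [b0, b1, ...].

WB = [2, 0]

0: R B2 → L0 miss [-]
1: W B2 → L0 hit [D]
2: W B0 → L0 miss wb→B2 [D]
3: R B1 → L1 miss [-]
4: W B0 → L0 hit [D]
5: R B1 → L1 hit [-]
6: R B0 → L0 hit [D]
7: R B2 → L0 miss wb→B0 [-]
8: R B0 → L0 miss [-]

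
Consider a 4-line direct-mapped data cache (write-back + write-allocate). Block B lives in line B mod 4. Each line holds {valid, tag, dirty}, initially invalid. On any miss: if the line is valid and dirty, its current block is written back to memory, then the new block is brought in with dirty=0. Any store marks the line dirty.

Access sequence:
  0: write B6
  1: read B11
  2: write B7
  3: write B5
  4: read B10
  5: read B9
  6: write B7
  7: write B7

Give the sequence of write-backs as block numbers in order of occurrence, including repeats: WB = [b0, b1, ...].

  0 | W B6 → L2 miss [D]
  1 | R B11 → L3 miss [-]
  2 | W B7 → L3 miss [D]
  3 | W B5 → L1 miss [D]
  4 | R B10 → L2 miss wb→B6 [-]
  5 | R B9 → L1 miss wb→B5 [-]
  6 | W B7 → L3 hit [D]
  7 | W B7 → L3 hit [D]

WB = [6, 5]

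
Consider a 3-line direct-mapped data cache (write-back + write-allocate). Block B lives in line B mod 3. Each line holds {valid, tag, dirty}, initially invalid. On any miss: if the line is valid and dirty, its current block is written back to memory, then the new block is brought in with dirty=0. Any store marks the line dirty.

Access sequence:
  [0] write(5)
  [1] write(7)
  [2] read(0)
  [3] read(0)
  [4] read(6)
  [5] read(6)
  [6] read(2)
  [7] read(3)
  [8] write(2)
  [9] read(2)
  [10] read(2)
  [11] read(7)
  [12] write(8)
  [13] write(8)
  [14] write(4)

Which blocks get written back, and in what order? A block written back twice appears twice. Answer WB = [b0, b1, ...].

0: W B5 -> L2 miss  d=D]
1: W B7 -> L1 miss  d=D]
2: R B0 -> L0 miss  d=-]
3: R B0 -> L0 hit  d=-]
4: R B6 -> L0 miss  d=-]
5: R B6 -> L0 hit  d=-]
6: R B2 -> L2 miss wb->B5  d=-]
7: R B3 -> L0 miss  d=-]
8: W B2 -> L2 hit  d=D]
9: R B2 -> L2 hit  d=D]
10: R B2 -> L2 hit  d=D]
11: R B7 -> L1 hit  d=D]
12: W B8 -> L2 miss wb->B2  d=D]
13: W B8 -> L2 hit  d=D]
14: W B4 -> L1 miss wb->B7  d=D]

WB = [5, 2, 7]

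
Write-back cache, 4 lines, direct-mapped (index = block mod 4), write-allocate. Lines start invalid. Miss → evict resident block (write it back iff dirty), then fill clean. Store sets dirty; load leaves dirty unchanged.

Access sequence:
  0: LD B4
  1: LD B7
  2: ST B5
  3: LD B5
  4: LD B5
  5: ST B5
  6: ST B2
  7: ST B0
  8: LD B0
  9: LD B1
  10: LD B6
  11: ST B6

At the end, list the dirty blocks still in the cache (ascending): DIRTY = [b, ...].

0: R B4 -> L0 miss  d=-]
1: R B7 -> L3 miss  d=-]
2: W B5 -> L1 miss  d=D]
3: R B5 -> L1 hit  d=D]
4: R B5 -> L1 hit  d=D]
5: W B5 -> L1 hit  d=D]
6: W B2 -> L2 miss  d=D]
7: W B0 -> L0 miss  d=D]
8: R B0 -> L0 hit  d=D]
9: R B1 -> L1 miss wb->B5  d=-]
10: R B6 -> L2 miss wb->B2  d=-]
11: W B6 -> L2 hit  d=D]

DIRTY = [0, 6]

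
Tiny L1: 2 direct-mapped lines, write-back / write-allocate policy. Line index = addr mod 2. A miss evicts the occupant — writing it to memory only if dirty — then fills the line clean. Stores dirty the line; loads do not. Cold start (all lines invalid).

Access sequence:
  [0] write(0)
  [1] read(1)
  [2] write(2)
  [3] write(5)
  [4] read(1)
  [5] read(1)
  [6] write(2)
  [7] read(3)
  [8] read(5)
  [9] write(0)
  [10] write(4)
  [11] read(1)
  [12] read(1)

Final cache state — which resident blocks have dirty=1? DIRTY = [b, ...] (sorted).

0: W B0 -> L0 miss  d=D]
1: R B1 -> L1 miss  d=-]
2: W B2 -> L0 miss wb->B0  d=D]
3: W B5 -> L1 miss  d=D]
4: R B1 -> L1 miss wb->B5  d=-]
5: R B1 -> L1 hit  d=-]
6: W B2 -> L0 hit  d=D]
7: R B3 -> L1 miss  d=-]
8: R B5 -> L1 miss  d=-]
9: W B0 -> L0 miss wb->B2  d=D]
10: W B4 -> L0 miss wb->B0  d=D]
11: R B1 -> L1 miss  d=-]
12: R B1 -> L1 hit  d=-]

DIRTY = [4]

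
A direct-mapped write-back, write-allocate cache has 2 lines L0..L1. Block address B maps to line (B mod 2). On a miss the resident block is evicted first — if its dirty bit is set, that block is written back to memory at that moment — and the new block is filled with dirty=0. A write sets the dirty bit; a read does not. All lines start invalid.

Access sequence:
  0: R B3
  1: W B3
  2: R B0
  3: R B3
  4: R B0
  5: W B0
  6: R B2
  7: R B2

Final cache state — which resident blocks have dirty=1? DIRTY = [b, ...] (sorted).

DIRTY = [3]

0: R B3 -> L1 miss  d=-]
1: W B3 -> L1 hit  d=D]
2: R B0 -> L0 miss  d=-]
3: R B3 -> L1 hit  d=D]
4: R B0 -> L0 hit  d=-]
5: W B0 -> L0 hit  d=D]
6: R B2 -> L0 miss wb->B0  d=-]
7: R B2 -> L0 hit  d=-]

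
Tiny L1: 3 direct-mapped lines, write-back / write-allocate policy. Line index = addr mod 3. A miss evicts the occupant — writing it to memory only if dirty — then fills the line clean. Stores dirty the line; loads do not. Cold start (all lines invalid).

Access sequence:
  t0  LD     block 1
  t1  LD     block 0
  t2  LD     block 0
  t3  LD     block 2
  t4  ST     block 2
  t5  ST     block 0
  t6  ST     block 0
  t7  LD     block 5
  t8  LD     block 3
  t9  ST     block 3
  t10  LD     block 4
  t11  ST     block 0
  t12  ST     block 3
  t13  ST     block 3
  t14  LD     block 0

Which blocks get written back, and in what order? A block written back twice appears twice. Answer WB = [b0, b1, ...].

WB = [2, 0, 3, 0, 3]

0: R B1 → L1 miss [-]
1: R B0 → L0 miss [-]
2: R B0 → L0 hit [-]
3: R B2 → L2 miss [-]
4: W B2 → L2 hit [D]
5: W B0 → L0 hit [D]
6: W B0 → L0 hit [D]
7: R B5 → L2 miss wb→B2 [-]
8: R B3 → L0 miss wb→B0 [-]
9: W B3 → L0 hit [D]
10: R B4 → L1 miss [-]
11: W B0 → L0 miss wb→B3 [D]
12: W B3 → L0 miss wb→B0 [D]
13: W B3 → L0 hit [D]
14: R B0 → L0 miss wb→B3 [-]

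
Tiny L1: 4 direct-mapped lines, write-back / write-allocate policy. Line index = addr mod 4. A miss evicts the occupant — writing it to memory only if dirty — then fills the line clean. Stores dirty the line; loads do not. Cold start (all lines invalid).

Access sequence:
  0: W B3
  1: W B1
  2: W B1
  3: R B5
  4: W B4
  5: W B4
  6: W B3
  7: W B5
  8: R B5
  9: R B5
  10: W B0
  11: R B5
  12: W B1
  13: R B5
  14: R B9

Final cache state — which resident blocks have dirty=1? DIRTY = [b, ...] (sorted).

0: W B3 -> L3 miss  d=D]
1: W B1 -> L1 miss  d=D]
2: W B1 -> L1 hit  d=D]
3: R B5 -> L1 miss wb->B1  d=-]
4: W B4 -> L0 miss  d=D]
5: W B4 -> L0 hit  d=D]
6: W B3 -> L3 hit  d=D]
7: W B5 -> L1 hit  d=D]
8: R B5 -> L1 hit  d=D]
9: R B5 -> L1 hit  d=D]
10: W B0 -> L0 miss wb->B4  d=D]
11: R B5 -> L1 hit  d=D]
12: W B1 -> L1 miss wb->B5  d=D]
13: R B5 -> L1 miss wb->B1  d=-]
14: R B9 -> L1 miss  d=-]

DIRTY = [0, 3]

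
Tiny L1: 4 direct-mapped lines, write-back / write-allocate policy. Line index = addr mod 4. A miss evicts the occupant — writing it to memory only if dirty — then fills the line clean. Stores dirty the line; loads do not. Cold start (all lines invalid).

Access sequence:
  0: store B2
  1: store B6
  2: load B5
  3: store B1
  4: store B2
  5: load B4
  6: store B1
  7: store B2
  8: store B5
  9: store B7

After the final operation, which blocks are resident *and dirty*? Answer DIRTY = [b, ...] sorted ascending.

DIRTY = [2, 5, 7]

0: W B2 -> L2 miss  d=D]
1: W B6 -> L2 miss wb->B2  d=D]
2: R B5 -> L1 miss  d=-]
3: W B1 -> L1 miss  d=D]
4: W B2 -> L2 miss wb->B6  d=D]
5: R B4 -> L0 miss  d=-]
6: W B1 -> L1 hit  d=D]
7: W B2 -> L2 hit  d=D]
8: W B5 -> L1 miss wb->B1  d=D]
9: W B7 -> L3 miss  d=D]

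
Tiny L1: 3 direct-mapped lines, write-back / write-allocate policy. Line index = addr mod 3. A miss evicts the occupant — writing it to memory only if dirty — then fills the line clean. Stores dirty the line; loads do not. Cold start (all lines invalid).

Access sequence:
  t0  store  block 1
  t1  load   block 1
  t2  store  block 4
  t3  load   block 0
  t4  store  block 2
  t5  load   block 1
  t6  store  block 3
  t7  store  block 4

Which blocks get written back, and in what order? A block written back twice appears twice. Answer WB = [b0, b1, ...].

0: W B1 -> L1 miss  d=D]
1: R B1 -> L1 hit  d=D]
2: W B4 -> L1 miss wb->B1  d=D]
3: R B0 -> L0 miss  d=-]
4: W B2 -> L2 miss  d=D]
5: R B1 -> L1 miss wb->B4  d=-]
6: W B3 -> L0 miss  d=D]
7: W B4 -> L1 miss  d=D]

WB = [1, 4]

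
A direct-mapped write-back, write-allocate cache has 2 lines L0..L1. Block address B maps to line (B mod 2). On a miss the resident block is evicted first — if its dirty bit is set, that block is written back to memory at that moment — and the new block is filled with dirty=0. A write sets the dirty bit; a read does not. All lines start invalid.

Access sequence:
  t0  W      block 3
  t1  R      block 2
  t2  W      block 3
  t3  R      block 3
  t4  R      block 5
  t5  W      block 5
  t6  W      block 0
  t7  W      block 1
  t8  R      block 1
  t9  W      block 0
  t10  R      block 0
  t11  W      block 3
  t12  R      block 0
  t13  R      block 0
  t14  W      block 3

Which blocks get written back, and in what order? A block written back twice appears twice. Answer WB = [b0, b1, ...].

  0 | W B3 → L1 miss [D]
  1 | R B2 → L0 miss [-]
  2 | W B3 → L1 hit [D]
  3 | R B3 → L1 hit [D]
  4 | R B5 → L1 miss wb→B3 [-]
  5 | W B5 → L1 hit [D]
  6 | W B0 → L0 miss [D]
  7 | W B1 → L1 miss wb→B5 [D]
  8 | R B1 → L1 hit [D]
  9 | W B0 → L0 hit [D]
  10 | R B0 → L0 hit [D]
  11 | W B3 → L1 miss wb→B1 [D]
  12 | R B0 → L0 hit [D]
  13 | R B0 → L0 hit [D]
  14 | W B3 → L1 hit [D]

WB = [3, 5, 1]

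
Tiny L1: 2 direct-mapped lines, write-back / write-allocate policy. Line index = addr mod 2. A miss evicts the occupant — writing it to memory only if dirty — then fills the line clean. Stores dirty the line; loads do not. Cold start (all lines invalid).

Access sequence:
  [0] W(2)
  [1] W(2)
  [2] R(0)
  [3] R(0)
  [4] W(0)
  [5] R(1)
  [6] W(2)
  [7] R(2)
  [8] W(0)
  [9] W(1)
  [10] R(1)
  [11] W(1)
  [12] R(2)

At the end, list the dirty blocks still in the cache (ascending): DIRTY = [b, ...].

DIRTY = [1]

0: W B2 → L0 miss [D]
1: W B2 → L0 hit [D]
2: R B0 → L0 miss wb→B2 [-]
3: R B0 → L0 hit [-]
4: W B0 → L0 hit [D]
5: R B1 → L1 miss [-]
6: W B2 → L0 miss wb→B0 [D]
7: R B2 → L0 hit [D]
8: W B0 → L0 miss wb→B2 [D]
9: W B1 → L1 hit [D]
10: R B1 → L1 hit [D]
11: W B1 → L1 hit [D]
12: R B2 → L0 miss wb→B0 [-]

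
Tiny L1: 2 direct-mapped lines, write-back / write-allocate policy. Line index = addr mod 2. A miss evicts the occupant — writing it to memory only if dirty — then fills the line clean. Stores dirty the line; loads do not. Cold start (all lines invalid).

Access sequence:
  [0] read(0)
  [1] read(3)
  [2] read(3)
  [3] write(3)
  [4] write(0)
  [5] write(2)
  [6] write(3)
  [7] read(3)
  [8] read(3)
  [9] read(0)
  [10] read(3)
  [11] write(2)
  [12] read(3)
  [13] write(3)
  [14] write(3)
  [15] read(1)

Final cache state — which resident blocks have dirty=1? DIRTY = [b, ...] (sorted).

DIRTY = [2]

0: R B0 -> L0 miss  d=-]
1: R B3 -> L1 miss  d=-]
2: R B3 -> L1 hit  d=-]
3: W B3 -> L1 hit  d=D]
4: W B0 -> L0 hit  d=D]
5: W B2 -> L0 miss wb->B0  d=D]
6: W B3 -> L1 hit  d=D]
7: R B3 -> L1 hit  d=D]
8: R B3 -> L1 hit  d=D]
9: R B0 -> L0 miss wb->B2  d=-]
10: R B3 -> L1 hit  d=D]
11: W B2 -> L0 miss  d=D]
12: R B3 -> L1 hit  d=D]
13: W B3 -> L1 hit  d=D]
14: W B3 -> L1 hit  d=D]
15: R B1 -> L1 miss wb->B3  d=-]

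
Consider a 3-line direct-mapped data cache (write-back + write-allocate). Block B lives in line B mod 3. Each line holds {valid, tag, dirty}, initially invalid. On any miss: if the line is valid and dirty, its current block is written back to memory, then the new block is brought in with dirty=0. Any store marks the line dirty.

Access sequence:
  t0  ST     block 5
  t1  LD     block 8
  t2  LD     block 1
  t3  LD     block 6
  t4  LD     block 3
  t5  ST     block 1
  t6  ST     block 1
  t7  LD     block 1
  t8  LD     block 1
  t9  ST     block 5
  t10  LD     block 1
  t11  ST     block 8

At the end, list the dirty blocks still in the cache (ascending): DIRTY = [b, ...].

DIRTY = [1, 8]

  0 | W B5 → L2 miss [D]
  1 | R B8 → L2 miss wb→B5 [-]
  2 | R B1 → L1 miss [-]
  3 | R B6 → L0 miss [-]
  4 | R B3 → L0 miss [-]
  5 | W B1 → L1 hit [D]
  6 | W B1 → L1 hit [D]
  7 | R B1 → L1 hit [D]
  8 | R B1 → L1 hit [D]
  9 | W B5 → L2 miss [D]
  10 | R B1 → L1 hit [D]
  11 | W B8 → L2 miss wb→B5 [D]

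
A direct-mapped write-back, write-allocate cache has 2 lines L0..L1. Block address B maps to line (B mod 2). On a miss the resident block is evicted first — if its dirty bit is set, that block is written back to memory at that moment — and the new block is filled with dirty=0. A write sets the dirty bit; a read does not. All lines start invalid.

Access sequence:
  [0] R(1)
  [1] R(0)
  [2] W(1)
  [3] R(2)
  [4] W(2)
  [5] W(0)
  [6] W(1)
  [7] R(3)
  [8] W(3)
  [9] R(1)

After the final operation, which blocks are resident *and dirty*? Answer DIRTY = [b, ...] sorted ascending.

0: R B1 → L1 miss [-]
1: R B0 → L0 miss [-]
2: W B1 → L1 hit [D]
3: R B2 → L0 miss [-]
4: W B2 → L0 hit [D]
5: W B0 → L0 miss wb→B2 [D]
6: W B1 → L1 hit [D]
7: R B3 → L1 miss wb→B1 [-]
8: W B3 → L1 hit [D]
9: R B1 → L1 miss wb→B3 [-]

DIRTY = [0]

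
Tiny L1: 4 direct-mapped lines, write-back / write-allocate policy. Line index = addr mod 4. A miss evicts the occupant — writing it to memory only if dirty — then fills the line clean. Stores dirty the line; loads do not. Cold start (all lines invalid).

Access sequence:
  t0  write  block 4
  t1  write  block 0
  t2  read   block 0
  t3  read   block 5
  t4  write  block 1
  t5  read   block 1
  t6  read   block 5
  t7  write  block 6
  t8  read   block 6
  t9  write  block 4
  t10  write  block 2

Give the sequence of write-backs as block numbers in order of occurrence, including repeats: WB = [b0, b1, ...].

WB = [4, 1, 0, 6]

0: W B4 → L0 miss [D]
1: W B0 → L0 miss wb→B4 [D]
2: R B0 → L0 hit [D]
3: R B5 → L1 miss [-]
4: W B1 → L1 miss [D]
5: R B1 → L1 hit [D]
6: R B5 → L1 miss wb→B1 [-]
7: W B6 → L2 miss [D]
8: R B6 → L2 hit [D]
9: W B4 → L0 miss wb→B0 [D]
10: W B2 → L2 miss wb→B6 [D]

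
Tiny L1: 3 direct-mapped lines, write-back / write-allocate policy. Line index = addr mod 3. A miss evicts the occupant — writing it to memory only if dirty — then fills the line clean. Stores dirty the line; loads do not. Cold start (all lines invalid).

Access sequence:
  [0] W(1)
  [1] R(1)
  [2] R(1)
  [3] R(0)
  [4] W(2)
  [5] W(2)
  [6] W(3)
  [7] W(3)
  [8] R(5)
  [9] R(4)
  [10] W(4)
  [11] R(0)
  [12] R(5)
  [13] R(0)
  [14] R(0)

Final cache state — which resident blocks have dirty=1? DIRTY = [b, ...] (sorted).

  0 | W B1 → L1 miss [D]
  1 | R B1 → L1 hit [D]
  2 | R B1 → L1 hit [D]
  3 | R B0 → L0 miss [-]
  4 | W B2 → L2 miss [D]
  5 | W B2 → L2 hit [D]
  6 | W B3 → L0 miss [D]
  7 | W B3 → L0 hit [D]
  8 | R B5 → L2 miss wb→B2 [-]
  9 | R B4 → L1 miss wb→B1 [-]
  10 | W B4 → L1 hit [D]
  11 | R B0 → L0 miss wb→B3 [-]
  12 | R B5 → L2 hit [-]
  13 | R B0 → L0 hit [-]
  14 | R B0 → L0 hit [-]

DIRTY = [4]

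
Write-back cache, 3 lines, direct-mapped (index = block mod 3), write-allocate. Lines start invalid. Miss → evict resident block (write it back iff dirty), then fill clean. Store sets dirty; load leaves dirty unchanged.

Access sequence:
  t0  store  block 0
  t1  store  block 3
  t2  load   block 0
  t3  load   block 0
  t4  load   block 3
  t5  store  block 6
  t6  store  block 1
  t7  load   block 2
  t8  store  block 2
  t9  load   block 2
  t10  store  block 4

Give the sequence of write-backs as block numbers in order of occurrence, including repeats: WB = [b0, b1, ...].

0: W B0 -> L0 miss  d=D]
1: W B3 -> L0 miss wb->B0  d=D]
2: R B0 -> L0 miss wb->B3  d=-]
3: R B0 -> L0 hit  d=-]
4: R B3 -> L0 miss  d=-]
5: W B6 -> L0 miss  d=D]
6: W B1 -> L1 miss  d=D]
7: R B2 -> L2 miss  d=-]
8: W B2 -> L2 hit  d=D]
9: R B2 -> L2 hit  d=D]
10: W B4 -> L1 miss wb->B1  d=D]

WB = [0, 3, 1]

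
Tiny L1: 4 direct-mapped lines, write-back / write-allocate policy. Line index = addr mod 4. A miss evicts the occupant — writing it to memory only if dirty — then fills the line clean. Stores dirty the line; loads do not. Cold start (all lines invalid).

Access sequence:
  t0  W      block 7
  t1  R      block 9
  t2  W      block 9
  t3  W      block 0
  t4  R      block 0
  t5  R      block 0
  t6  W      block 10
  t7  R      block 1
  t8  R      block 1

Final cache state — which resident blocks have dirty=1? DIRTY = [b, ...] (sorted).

DIRTY = [0, 7, 10]

0: W B7 -> L3 miss  d=D]
1: R B9 -> L1 miss  d=-]
2: W B9 -> L1 hit  d=D]
3: W B0 -> L0 miss  d=D]
4: R B0 -> L0 hit  d=D]
5: R B0 -> L0 hit  d=D]
6: W B10 -> L2 miss  d=D]
7: R B1 -> L1 miss wb->B9  d=-]
8: R B1 -> L1 hit  d=-]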